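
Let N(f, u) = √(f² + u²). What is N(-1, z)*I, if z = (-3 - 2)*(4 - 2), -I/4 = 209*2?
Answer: -1672*√101 ≈ -16803.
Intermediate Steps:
I = -1672 (I = -836*2 = -4*418 = -1672)
z = -10 (z = -5*2 = -10)
N(-1, z)*I = √((-1)² + (-10)²)*(-1672) = √(1 + 100)*(-1672) = √101*(-1672) = -1672*√101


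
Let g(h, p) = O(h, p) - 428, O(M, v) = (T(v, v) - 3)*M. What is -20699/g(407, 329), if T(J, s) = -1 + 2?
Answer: 20699/1242 ≈ 16.666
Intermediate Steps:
T(J, s) = 1
O(M, v) = -2*M (O(M, v) = (1 - 3)*M = -2*M)
g(h, p) = -428 - 2*h (g(h, p) = -2*h - 428 = -428 - 2*h)
-20699/g(407, 329) = -20699/(-428 - 2*407) = -20699/(-428 - 814) = -20699/(-1242) = -20699*(-1/1242) = 20699/1242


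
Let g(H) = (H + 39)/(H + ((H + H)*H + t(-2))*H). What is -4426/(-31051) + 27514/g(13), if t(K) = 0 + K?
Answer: 143955829411/62102 ≈ 2.3181e+6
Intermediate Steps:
t(K) = K
g(H) = (39 + H)/(H + H*(-2 + 2*H²)) (g(H) = (H + 39)/(H + ((H + H)*H - 2)*H) = (39 + H)/(H + ((2*H)*H - 2)*H) = (39 + H)/(H + (2*H² - 2)*H) = (39 + H)/(H + (-2 + 2*H²)*H) = (39 + H)/(H + H*(-2 + 2*H²)))
-4426/(-31051) + 27514/g(13) = -4426/(-31051) + 27514/(((39 + 13)/(-1*13 + 2*13³))) = -4426*(-1/31051) + 27514/((52/(-13 + 2*2197))) = 4426/31051 + 27514/((52/(-13 + 4394))) = 4426/31051 + 27514/((52/4381)) = 4426/31051 + 27514/(((1/4381)*52)) = 4426/31051 + 27514/(4/337) = 4426/31051 + 27514*(337/4) = 4426/31051 + 4636109/2 = 143955829411/62102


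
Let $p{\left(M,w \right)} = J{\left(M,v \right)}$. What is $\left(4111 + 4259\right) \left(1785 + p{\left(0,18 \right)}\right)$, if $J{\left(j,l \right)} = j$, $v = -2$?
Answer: $14940450$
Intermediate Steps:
$p{\left(M,w \right)} = M$
$\left(4111 + 4259\right) \left(1785 + p{\left(0,18 \right)}\right) = \left(4111 + 4259\right) \left(1785 + 0\right) = 8370 \cdot 1785 = 14940450$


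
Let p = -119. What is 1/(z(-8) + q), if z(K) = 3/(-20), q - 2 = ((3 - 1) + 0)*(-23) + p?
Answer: -20/3263 ≈ -0.0061293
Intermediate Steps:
q = -163 (q = 2 + (((3 - 1) + 0)*(-23) - 119) = 2 + ((2 + 0)*(-23) - 119) = 2 + (2*(-23) - 119) = 2 + (-46 - 119) = 2 - 165 = -163)
z(K) = -3/20 (z(K) = 3*(-1/20) = -3/20)
1/(z(-8) + q) = 1/(-3/20 - 163) = 1/(-3263/20) = -20/3263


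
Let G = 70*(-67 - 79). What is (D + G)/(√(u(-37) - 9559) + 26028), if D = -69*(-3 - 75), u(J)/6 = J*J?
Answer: -3071304/16523369 + 118*I*√1345/16523369 ≈ -0.18588 + 0.00026191*I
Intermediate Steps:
u(J) = 6*J² (u(J) = 6*(J*J) = 6*J²)
G = -10220 (G = 70*(-146) = -10220)
D = 5382 (D = -69*(-78) = 5382)
(D + G)/(√(u(-37) - 9559) + 26028) = (5382 - 10220)/(√(6*(-37)² - 9559) + 26028) = -4838/(√(6*1369 - 9559) + 26028) = -4838/(√(8214 - 9559) + 26028) = -4838/(√(-1345) + 26028) = -4838/(I*√1345 + 26028) = -4838/(26028 + I*√1345)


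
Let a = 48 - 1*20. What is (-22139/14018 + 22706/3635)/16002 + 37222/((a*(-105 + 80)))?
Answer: -72262464526621/1358981318100 ≈ -53.174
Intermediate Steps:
a = 28 (a = 48 - 20 = 28)
(-22139/14018 + 22706/3635)/16002 + 37222/((a*(-105 + 80))) = (-22139/14018 + 22706/3635)/16002 + 37222/((28*(-105 + 80))) = (-22139*1/14018 + 22706*(1/3635))*(1/16002) + 37222/((28*(-25))) = (-22139/14018 + 22706/3635)*(1/16002) + 37222/(-700) = (237817443/50955430)*(1/16002) + 37222*(-1/700) = 79272481/271796263620 - 18611/350 = -72262464526621/1358981318100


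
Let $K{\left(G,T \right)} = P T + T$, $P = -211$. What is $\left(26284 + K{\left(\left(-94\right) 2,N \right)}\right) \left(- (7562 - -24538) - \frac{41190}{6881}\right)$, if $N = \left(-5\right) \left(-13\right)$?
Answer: $- \frac{2791119577860}{6881} \approx -4.0563 \cdot 10^{8}$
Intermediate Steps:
$N = 65$
$K{\left(G,T \right)} = - 210 T$ ($K{\left(G,T \right)} = - 211 T + T = - 210 T$)
$\left(26284 + K{\left(\left(-94\right) 2,N \right)}\right) \left(- (7562 - -24538) - \frac{41190}{6881}\right) = \left(26284 - 13650\right) \left(- (7562 - -24538) - \frac{41190}{6881}\right) = \left(26284 - 13650\right) \left(- (7562 + 24538) - \frac{41190}{6881}\right) = 12634 \left(\left(-1\right) 32100 - \frac{41190}{6881}\right) = 12634 \left(-32100 - \frac{41190}{6881}\right) = 12634 \left(- \frac{220921290}{6881}\right) = - \frac{2791119577860}{6881}$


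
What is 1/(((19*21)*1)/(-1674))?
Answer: -558/133 ≈ -4.1955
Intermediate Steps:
1/(((19*21)*1)/(-1674)) = 1/((399*1)*(-1/1674)) = 1/(399*(-1/1674)) = 1/(-133/558) = -558/133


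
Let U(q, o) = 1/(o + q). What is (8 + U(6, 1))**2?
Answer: 3249/49 ≈ 66.306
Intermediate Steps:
(8 + U(6, 1))**2 = (8 + 1/(1 + 6))**2 = (8 + 1/7)**2 = (57/7)**2 = 3249/49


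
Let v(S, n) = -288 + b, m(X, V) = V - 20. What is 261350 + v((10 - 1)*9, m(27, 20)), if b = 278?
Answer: 261340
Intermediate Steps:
m(X, V) = -20 + V
v(S, n) = -10 (v(S, n) = -288 + 278 = -10)
261350 + v((10 - 1)*9, m(27, 20)) = 261350 - 10 = 261340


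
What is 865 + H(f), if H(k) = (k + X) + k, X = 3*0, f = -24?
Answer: 817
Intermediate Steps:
X = 0
H(k) = 2*k (H(k) = (k + 0) + k = k + k = 2*k)
865 + H(f) = 865 + 2*(-24) = 865 - 48 = 817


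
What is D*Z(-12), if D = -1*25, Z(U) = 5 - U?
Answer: -425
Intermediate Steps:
D = -25
D*Z(-12) = -25*(5 - 1*(-12)) = -25*(5 + 12) = -25*17 = -425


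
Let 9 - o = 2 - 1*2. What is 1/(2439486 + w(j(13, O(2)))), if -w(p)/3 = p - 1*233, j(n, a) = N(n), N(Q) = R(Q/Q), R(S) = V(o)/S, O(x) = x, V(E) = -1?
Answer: 1/2440188 ≈ 4.0980e-7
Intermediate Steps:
o = 9 (o = 9 - (2 - 1*2) = 9 - (2 - 2) = 9 - 1*0 = 9 + 0 = 9)
R(S) = -1/S
N(Q) = -1 (N(Q) = -1/(Q/Q) = -1/1 = -1*1 = -1)
j(n, a) = -1
w(p) = 699 - 3*p (w(p) = -3*(p - 1*233) = -3*(p - 233) = -3*(-233 + p) = 699 - 3*p)
1/(2439486 + w(j(13, O(2)))) = 1/(2439486 + (699 - 3*(-1))) = 1/(2439486 + (699 + 3)) = 1/(2439486 + 702) = 1/2440188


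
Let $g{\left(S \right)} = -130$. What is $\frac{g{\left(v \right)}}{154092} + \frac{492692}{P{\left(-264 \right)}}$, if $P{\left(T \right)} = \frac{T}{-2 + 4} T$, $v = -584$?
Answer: $\frac{1581570113}{111870792} \approx 14.137$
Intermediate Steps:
$P{\left(T \right)} = \frac{T^{2}}{2}$ ($P{\left(T \right)} = \frac{T}{2} T = \frac{T^{2}}{2}$)
$\frac{g{\left(v \right)}}{154092} + \frac{492692}{P{\left(-264 \right)}} = - \frac{130}{154092} + \frac{492692}{\frac{1}{2} \left(-264\right)^{2}} = \left(-130\right) \frac{1}{154092} + \frac{492692}{\frac{1}{2} \cdot 69696} = - \frac{65}{77046} + \frac{492692}{34848} = - \frac{65}{77046} + 492692 \cdot \frac{1}{34848} = - \frac{65}{77046} + \frac{123173}{8712} = \frac{1581570113}{111870792}$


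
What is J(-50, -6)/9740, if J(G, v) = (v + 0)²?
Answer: 9/2435 ≈ 0.0036961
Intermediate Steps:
J(G, v) = v²
J(-50, -6)/9740 = (-6)²/9740 = 36*(1/9740) = 9/2435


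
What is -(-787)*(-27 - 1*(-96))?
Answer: 54303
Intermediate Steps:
-(-787)*(-27 - 1*(-96)) = -(-787)*(-27 + 96) = -(-787)*69 = -1*(-54303) = 54303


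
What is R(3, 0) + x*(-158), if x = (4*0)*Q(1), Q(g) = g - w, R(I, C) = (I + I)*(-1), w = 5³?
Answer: -6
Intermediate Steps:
w = 125
R(I, C) = -2*I (R(I, C) = (2*I)*(-1) = -2*I)
Q(g) = -125 + g (Q(g) = g - 1*125 = g - 125 = -125 + g)
x = 0 (x = (4*0)*(-125 + 1) = 0*(-124) = 0)
R(3, 0) + x*(-158) = -2*3 + 0*(-158) = -6 + 0 = -6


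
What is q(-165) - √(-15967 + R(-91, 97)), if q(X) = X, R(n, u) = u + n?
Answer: -165 - I*√15961 ≈ -165.0 - 126.34*I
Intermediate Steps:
R(n, u) = n + u
q(-165) - √(-15967 + R(-91, 97)) = -165 - √(-15967 + (-91 + 97)) = -165 - √(-15967 + 6) = -165 - √(-15961) = -165 - I*√15961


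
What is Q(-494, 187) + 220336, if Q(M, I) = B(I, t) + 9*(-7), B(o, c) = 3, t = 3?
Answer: 220276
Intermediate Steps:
Q(M, I) = -60 (Q(M, I) = 3 + 9*(-7) = 3 - 63 = -60)
Q(-494, 187) + 220336 = -60 + 220336 = 220276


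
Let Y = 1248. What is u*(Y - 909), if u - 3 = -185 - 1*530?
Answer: -241368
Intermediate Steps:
u = -712 (u = 3 + (-185 - 1*530) = 3 + (-185 - 530) = 3 - 715 = -712)
u*(Y - 909) = -712*(1248 - 909) = -712*339 = -241368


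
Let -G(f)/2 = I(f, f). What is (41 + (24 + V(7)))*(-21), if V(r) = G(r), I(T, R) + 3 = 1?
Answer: -1449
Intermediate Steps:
I(T, R) = -2 (I(T, R) = -3 + 1 = -2)
G(f) = 4 (G(f) = -2*(-2) = 4)
V(r) = 4
(41 + (24 + V(7)))*(-21) = (41 + (24 + 4))*(-21) = (41 + 28)*(-21) = 69*(-21) = -1449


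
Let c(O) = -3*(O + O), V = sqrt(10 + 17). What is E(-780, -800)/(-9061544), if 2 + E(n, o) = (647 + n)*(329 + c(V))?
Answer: 43759/9061544 - 1197*sqrt(3)/4530772 ≈ 0.0043715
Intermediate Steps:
V = 3*sqrt(3) (V = sqrt(27) = 3*sqrt(3) ≈ 5.1962)
c(O) = -6*O
E(n, o) = -2 + (329 - 18*sqrt(3))*(647 + n) (E(n, o) = -2 + (647 + n)*(329 - 18*sqrt(3)) = -2 + (329 - 18*sqrt(3))*(647 + n))
E(-780, -800)/(-9061544) = (212861 - 11646*sqrt(3) + 329*(-780) - 18*(-780)*sqrt(3))/(-9061544) = (212861 - 11646*sqrt(3) - 256620 + 14040*sqrt(3))*(-1/9061544) = (-43759 + 2394*sqrt(3))*(-1/9061544) = 43759/9061544 - 1197*sqrt(3)/4530772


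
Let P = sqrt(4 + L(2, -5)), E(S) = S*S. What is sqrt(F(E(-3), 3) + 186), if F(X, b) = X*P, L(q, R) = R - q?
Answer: sqrt(186 + 9*I*sqrt(3)) ≈ 13.65 + 0.571*I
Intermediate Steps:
E(S) = S**2
P = I*sqrt(3) (P = sqrt(4 + (-5 - 1*2)) = sqrt(4 + (-5 - 2)) = sqrt(4 - 7) = sqrt(-3) = I*sqrt(3) ≈ 1.732*I)
F(X, b) = I*X*sqrt(3) (F(X, b) = X*(I*sqrt(3)) = I*X*sqrt(3))
sqrt(F(E(-3), 3) + 186) = sqrt(I*(-3)**2*sqrt(3) + 186) = sqrt(I*9*sqrt(3) + 186) = sqrt(9*I*sqrt(3) + 186) = sqrt(186 + 9*I*sqrt(3))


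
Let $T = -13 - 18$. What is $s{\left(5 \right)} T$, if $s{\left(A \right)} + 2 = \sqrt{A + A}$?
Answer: $62 - 31 \sqrt{10} \approx -36.031$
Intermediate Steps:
$T = -31$
$s{\left(A \right)} = -2 + \sqrt{2} \sqrt{A}$ ($s{\left(A \right)} = -2 + \sqrt{A + A} = -2 + \sqrt{2 A} = -2 + \sqrt{2} \sqrt{A}$)
$s{\left(5 \right)} T = \left(-2 + \sqrt{2} \sqrt{5}\right) \left(-31\right) = \left(-2 + \sqrt{10}\right) \left(-31\right) = 62 - 31 \sqrt{10}$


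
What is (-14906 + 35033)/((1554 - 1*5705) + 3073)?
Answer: -20127/1078 ≈ -18.671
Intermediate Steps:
(-14906 + 35033)/((1554 - 1*5705) + 3073) = 20127/((1554 - 5705) + 3073) = 20127/(-4151 + 3073) = 20127/(-1078) = 20127*(-1/1078) = -20127/1078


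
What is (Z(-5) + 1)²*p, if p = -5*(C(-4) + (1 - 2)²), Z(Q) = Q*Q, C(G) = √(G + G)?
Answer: -3380 - 6760*I*√2 ≈ -3380.0 - 9560.1*I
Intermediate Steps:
C(G) = √2*√G (C(G) = √(2*G) = √2*√G)
Z(Q) = Q²
p = -5 - 10*I*√2 (p = -5*(√2*√(-4) + (1 - 2)²) = -5*(√2*(2*I) + (-1)²) = -5*(2*I*√2 + 1) = -5*(1 + 2*I*√2) = -5 - 10*I*√2 ≈ -5.0 - 14.142*I)
(Z(-5) + 1)²*p = ((-5)² + 1)²*(-5 - 10*I*√2) = (25 + 1)²*(-5 - 10*I*√2) = 26²*(-5 - 10*I*√2) = 676*(-5 - 10*I*√2) = -3380 - 6760*I*√2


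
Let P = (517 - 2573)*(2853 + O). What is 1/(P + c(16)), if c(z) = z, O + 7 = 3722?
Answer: -1/13503792 ≈ -7.4053e-8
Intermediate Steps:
O = 3715 (O = -7 + 3722 = 3715)
P = -13503808 (P = (517 - 2573)*(2853 + 3715) = -2056*6568 = -13503808)
1/(P + c(16)) = 1/(-13503808 + 16) = 1/(-13503792) = -1/13503792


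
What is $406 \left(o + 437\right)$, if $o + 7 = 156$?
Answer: $237916$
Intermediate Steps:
$o = 149$ ($o = -7 + 156 = 149$)
$406 \left(o + 437\right) = 406 \left(149 + 437\right) = 406 \cdot 586 = 237916$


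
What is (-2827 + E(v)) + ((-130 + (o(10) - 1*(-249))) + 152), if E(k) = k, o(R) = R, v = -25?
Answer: -2571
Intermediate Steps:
(-2827 + E(v)) + ((-130 + (o(10) - 1*(-249))) + 152) = (-2827 - 25) + ((-130 + (10 - 1*(-249))) + 152) = -2852 + ((-130 + (10 + 249)) + 152) = -2852 + ((-130 + 259) + 152) = -2852 + (129 + 152) = -2852 + 281 = -2571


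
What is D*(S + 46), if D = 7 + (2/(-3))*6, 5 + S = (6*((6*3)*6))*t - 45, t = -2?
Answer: -3900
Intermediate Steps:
S = -1346 (S = -5 + ((6*((6*3)*6))*(-2) - 45) = -5 + ((6*(18*6))*(-2) - 45) = -5 + ((6*108)*(-2) - 45) = -5 + (648*(-2) - 45) = -5 + (-1296 - 45) = -5 - 1341 = -1346)
D = 3 (D = 7 + (2*(-⅓))*6 = 7 - ⅔*6 = 7 - 4 = 3)
D*(S + 46) = 3*(-1346 + 46) = 3*(-1300) = -3900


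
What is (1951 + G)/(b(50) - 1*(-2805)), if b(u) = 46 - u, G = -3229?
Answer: -1278/2801 ≈ -0.45627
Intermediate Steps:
(1951 + G)/(b(50) - 1*(-2805)) = (1951 - 3229)/((46 - 1*50) - 1*(-2805)) = -1278/((46 - 50) + 2805) = -1278/(-4 + 2805) = -1278/2801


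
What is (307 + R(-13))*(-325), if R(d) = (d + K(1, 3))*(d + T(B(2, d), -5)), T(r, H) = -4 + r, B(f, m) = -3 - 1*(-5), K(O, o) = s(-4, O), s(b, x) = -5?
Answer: -187525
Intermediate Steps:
K(O, o) = -5
B(f, m) = 2 (B(f, m) = -3 + 5 = 2)
R(d) = (-5 + d)*(-2 + d) (R(d) = (d - 5)*(d + (-4 + 2)) = (-5 + d)*(d - 2) = (-5 + d)*(-2 + d))
(307 + R(-13))*(-325) = (307 + (10 + (-13)² - 7*(-13)))*(-325) = (307 + (10 + 169 + 91))*(-325) = (307 + 270)*(-325) = 577*(-325) = -187525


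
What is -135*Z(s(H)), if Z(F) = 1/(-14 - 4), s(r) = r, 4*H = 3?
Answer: 15/2 ≈ 7.5000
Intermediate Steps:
H = ¾ (H = (¼)*3 = ¾ ≈ 0.75000)
Z(F) = -1/18 (Z(F) = 1/(-18) = -1/18)
-135*Z(s(H)) = -135*(-1/18) = 15/2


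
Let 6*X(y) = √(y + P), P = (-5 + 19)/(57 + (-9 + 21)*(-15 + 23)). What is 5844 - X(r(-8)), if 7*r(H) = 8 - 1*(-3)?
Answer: 5844 - √211939/2142 ≈ 5843.8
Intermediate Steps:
r(H) = 11/7 (r(H) = (8 - 1*(-3))/7 = (8 + 3)/7 = (⅐)*11 = 11/7)
P = 14/153 (P = 14/(57 + 12*8) = 14/(57 + 96) = 14/153 ≈ 0.091503)
X(y) = √(14/153 + y)/6 (X(y) = √(y + 14/153)/6 = √(14/153 + y)/6)
5844 - X(r(-8)) = 5844 - √(238 + 2601*(11/7))/306 = 5844 - √(238 + 28611/7)/306 = 5844 - √(30277/7)/306 = 5844 - √211939/7/306 = 5844 - √211939/2142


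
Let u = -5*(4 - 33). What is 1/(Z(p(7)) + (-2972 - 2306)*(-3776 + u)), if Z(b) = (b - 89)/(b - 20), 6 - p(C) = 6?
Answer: 20/383288449 ≈ 5.2180e-8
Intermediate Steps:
p(C) = 0 (p(C) = 6 - 1*6 = 6 - 6 = 0)
u = 145 (u = -5*(-29) = 145)
Z(b) = (-89 + b)/(-20 + b)
1/(Z(p(7)) + (-2972 - 2306)*(-3776 + u)) = 1/((-89 + 0)/(-20 + 0) + (-2972 - 2306)*(-3776 + 145)) = 1/(-89/(-20) - 5278*(-3631)) = 1/(-1/20*(-89) + 19164418) = 1/(89/20 + 19164418) = 1/(383288449/20) = 20/383288449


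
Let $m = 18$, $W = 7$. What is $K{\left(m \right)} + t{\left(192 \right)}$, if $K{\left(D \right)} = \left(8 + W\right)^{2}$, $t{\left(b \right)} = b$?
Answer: $417$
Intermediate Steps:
$K{\left(D \right)} = 225$ ($K{\left(D \right)} = \left(8 + 7\right)^{2} = 15^{2} = 225$)
$K{\left(m \right)} + t{\left(192 \right)} = 225 + 192 = 417$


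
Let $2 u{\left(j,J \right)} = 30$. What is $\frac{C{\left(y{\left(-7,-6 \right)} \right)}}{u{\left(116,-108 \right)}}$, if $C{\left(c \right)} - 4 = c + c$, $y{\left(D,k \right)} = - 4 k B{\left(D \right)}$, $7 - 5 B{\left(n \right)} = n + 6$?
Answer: $\frac{404}{75} \approx 5.3867$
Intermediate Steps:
$u{\left(j,J \right)} = 15$ ($u{\left(j,J \right)} = \frac{1}{2} \cdot 30 = 15$)
$B{\left(n \right)} = \frac{1}{5} - \frac{n}{5}$ ($B{\left(n \right)} = \frac{7}{5} - \frac{n + 6}{5} = \frac{7}{5} - \frac{6 + n}{5} = \frac{7}{5} - \left(\frac{6}{5} + \frac{n}{5}\right) = \frac{1}{5} - \frac{n}{5}$)
$y{\left(D,k \right)} = - 4 k \left(\frac{1}{5} - \frac{D}{5}\right)$
$C{\left(c \right)} = 4 + 2 c$ ($C{\left(c \right)} = 4 + \left(c + c\right) = 4 + 2 c$)
$\frac{C{\left(y{\left(-7,-6 \right)} \right)}}{u{\left(116,-108 \right)}} = \frac{4 + 2 \cdot \frac{4}{5} \left(-6\right) \left(-1 - 7\right)}{15} = \left(4 + 2 \cdot \frac{4}{5} \left(-6\right) \left(-8\right)\right) \frac{1}{15} = \left(4 + 2 \cdot \frac{192}{5}\right) \frac{1}{15} = \left(4 + \frac{384}{5}\right) \frac{1}{15} = \frac{404}{5} \cdot \frac{1}{15} = \frac{404}{75}$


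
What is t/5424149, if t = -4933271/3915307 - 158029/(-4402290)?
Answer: -21098957540687/93492350822045821470 ≈ -2.2568e-7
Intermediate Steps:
t = -21098957540687/17236316853030 (t = -4933271*1/3915307 - 158029*(-1/4402290) = -4933271/3915307 + 158029/4402290 = -21098957540687/17236316853030 ≈ -1.2241)
t/5424149 = -21098957540687/17236316853030/5424149 = -21098957540687/17236316853030*1/5424149 = -21098957540687/93492350822045821470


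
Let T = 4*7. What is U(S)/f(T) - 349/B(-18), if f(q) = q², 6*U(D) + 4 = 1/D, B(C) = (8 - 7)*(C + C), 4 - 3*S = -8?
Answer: 547187/56448 ≈ 9.6936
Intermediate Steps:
S = 4 (S = 4/3 - ⅓*(-8) = 4/3 + 8/3 = 4)
T = 28
B(C) = 2*C (B(C) = 1*(2*C) = 2*C)
U(D) = -⅔ + 1/(6*D)
U(S)/f(T) - 349/B(-18) = ((⅙)*(1 - 4*4)/4)/(28²) - 349/(2*(-18)) = ((⅙)*(¼)*(1 - 16))/784 - 349/(-36) = ((⅙)*(¼)*(-15))*(1/784) - 349*(-1/36) = -5/8*1/784 + 349/36 = -5/6272 + 349/36 = 547187/56448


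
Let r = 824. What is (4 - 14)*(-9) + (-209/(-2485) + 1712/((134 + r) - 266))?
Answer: 39791187/429905 ≈ 92.558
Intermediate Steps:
(4 - 14)*(-9) + (-209/(-2485) + 1712/((134 + r) - 266)) = (4 - 14)*(-9) + (-209/(-2485) + 1712/((134 + 824) - 266)) = -10*(-9) + (-209*(-1/2485) + 1712/(958 - 266)) = 90 + (209/2485 + 1712/692) = 90 + (209/2485 + 1712*(1/692)) = 90 + (209/2485 + 428/173) = 90 + 1099737/429905 = 39791187/429905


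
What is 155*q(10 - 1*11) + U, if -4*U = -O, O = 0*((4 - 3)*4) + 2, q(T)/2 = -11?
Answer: -6819/2 ≈ -3409.5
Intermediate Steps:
q(T) = -22 (q(T) = 2*(-11) = -22)
O = 2 (O = 0*(1*4) + 2 = 0*4 + 2 = 0 + 2 = 2)
U = ½ (U = -(-1)*2/4 = -¼*(-2) = ½ ≈ 0.50000)
155*q(10 - 1*11) + U = 155*(-22) + ½ = -3410 + ½ = -6819/2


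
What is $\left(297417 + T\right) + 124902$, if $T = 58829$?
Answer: $481148$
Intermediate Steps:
$\left(297417 + T\right) + 124902 = \left(297417 + 58829\right) + 124902 = 356246 + 124902 = 481148$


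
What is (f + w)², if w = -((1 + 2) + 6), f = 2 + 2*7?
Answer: 49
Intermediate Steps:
f = 16 (f = 2 + 14 = 16)
w = -9 (w = -(3 + 6) = -1*9 = -9)
(f + w)² = (16 - 9)² = 7² = 49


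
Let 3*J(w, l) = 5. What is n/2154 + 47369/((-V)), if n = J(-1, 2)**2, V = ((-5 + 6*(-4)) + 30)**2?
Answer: -918295409/19386 ≈ -47369.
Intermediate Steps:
J(w, l) = 5/3 (J(w, l) = (1/3)*5 = 5/3)
V = 1 (V = ((-5 - 24) + 30)**2 = (-29 + 30)**2 = 1**2 = 1)
n = 25/9 (n = (5/3)**2 = 25/9 ≈ 2.7778)
n/2154 + 47369/((-V)) = (25/9)/2154 + 47369/((-1*1)) = (25/9)*(1/2154) + 47369/(-1) = 25/19386 + 47369*(-1) = 25/19386 - 47369 = -918295409/19386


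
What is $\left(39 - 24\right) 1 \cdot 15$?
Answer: $225$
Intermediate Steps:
$\left(39 - 24\right) 1 \cdot 15 = 15 \cdot 15 = 225$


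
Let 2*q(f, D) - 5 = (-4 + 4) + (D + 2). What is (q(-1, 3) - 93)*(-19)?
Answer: 1672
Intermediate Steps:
q(f, D) = 7/2 + D/2 (q(f, D) = 5/2 + ((-4 + 4) + (D + 2))/2 = 5/2 + (0 + (2 + D))/2 = 5/2 + (2 + D)/2 = 5/2 + (1 + D/2) = 7/2 + D/2)
(q(-1, 3) - 93)*(-19) = ((7/2 + (½)*3) - 93)*(-19) = ((7/2 + 3/2) - 93)*(-19) = (5 - 93)*(-19) = -88*(-19) = 1672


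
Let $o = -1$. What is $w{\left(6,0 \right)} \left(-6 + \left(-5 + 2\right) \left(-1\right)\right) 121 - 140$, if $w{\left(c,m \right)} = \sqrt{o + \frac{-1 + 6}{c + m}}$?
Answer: $-140 - \frac{121 i \sqrt{6}}{2} \approx -140.0 - 148.19 i$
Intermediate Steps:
$w{\left(c,m \right)} = \sqrt{-1 + \frac{5}{c + m}}$ ($w{\left(c,m \right)} = \sqrt{-1 + \frac{-1 + 6}{c + m}} = \sqrt{-1 + \frac{5}{c + m}}$)
$w{\left(6,0 \right)} \left(-6 + \left(-5 + 2\right) \left(-1\right)\right) 121 - 140 = \sqrt{\frac{5 - 6 - 0}{6 + 0}} \left(-6 + \left(-5 + 2\right) \left(-1\right)\right) 121 - 140 = \sqrt{\frac{5 - 6 + 0}{6}} \left(-6 - -3\right) 121 - 140 = \sqrt{\frac{1}{6} \left(-1\right)} \left(-6 + 3\right) 121 - 140 = \sqrt{- \frac{1}{6}} \left(-3\right) 121 - 140 = \frac{i \sqrt{6}}{6} \left(-3\right) 121 - 140 = - \frac{i \sqrt{6}}{2} \cdot 121 - 140 = - \frac{121 i \sqrt{6}}{2} - 140 = -140 - \frac{121 i \sqrt{6}}{2}$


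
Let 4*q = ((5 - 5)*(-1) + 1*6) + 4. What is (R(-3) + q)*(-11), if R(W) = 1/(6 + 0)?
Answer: -88/3 ≈ -29.333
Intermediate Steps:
R(W) = 1/6
q = 5/2 (q = (((5 - 5)*(-1) + 1*6) + 4)/4 = ((0*(-1) + 6) + 4)/4 = ((0 + 6) + 4)/4 = (6 + 4)/4 = (1/4)*10 = 5/2 ≈ 2.5000)
(R(-3) + q)*(-11) = (1/6 + 5/2)*(-11) = (8/3)*(-11) = -88/3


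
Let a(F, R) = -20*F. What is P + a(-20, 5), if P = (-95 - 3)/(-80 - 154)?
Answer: 46849/117 ≈ 400.42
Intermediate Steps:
P = 49/117 (P = -98/(-234) = -98*(-1/234) = 49/117 ≈ 0.41880)
P + a(-20, 5) = 49/117 - 20*(-20) = 49/117 + 400 = 46849/117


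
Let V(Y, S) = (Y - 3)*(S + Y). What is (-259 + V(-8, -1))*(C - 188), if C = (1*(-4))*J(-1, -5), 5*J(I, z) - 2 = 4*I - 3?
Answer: 29440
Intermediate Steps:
J(I, z) = -⅕ + 4*I/5 (J(I, z) = ⅖ + (4*I - 3)/5 = ⅖ + (-3 + 4*I)/5 = ⅖ + (-⅗ + 4*I/5) = -⅕ + 4*I/5)
V(Y, S) = (-3 + Y)*(S + Y)
C = 4 (C = (1*(-4))*(-⅕ + (⅘)*(-1)) = -4*(-⅕ - ⅘) = -4*(-1) = 4)
(-259 + V(-8, -1))*(C - 188) = (-259 + ((-8)² - 3*(-1) - 3*(-8) - 1*(-8)))*(4 - 188) = (-259 + (64 + 3 + 24 + 8))*(-184) = (-259 + 99)*(-184) = -160*(-184) = 29440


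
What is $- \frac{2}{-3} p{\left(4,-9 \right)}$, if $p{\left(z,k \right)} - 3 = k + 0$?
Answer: $-4$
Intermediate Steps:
$p{\left(z,k \right)} = 3 + k$ ($p{\left(z,k \right)} = 3 + \left(k + 0\right) = 3 + k$)
$- \frac{2}{-3} p{\left(4,-9 \right)} = - \frac{2}{-3} \left(3 - 9\right) = \left(-2\right) \left(- \frac{1}{3}\right) \left(-6\right) = \frac{2}{3} \left(-6\right) = -4$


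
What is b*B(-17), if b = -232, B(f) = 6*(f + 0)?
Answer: 23664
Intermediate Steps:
B(f) = 6*f
b*B(-17) = -1392*(-17) = -232*(-102) = 23664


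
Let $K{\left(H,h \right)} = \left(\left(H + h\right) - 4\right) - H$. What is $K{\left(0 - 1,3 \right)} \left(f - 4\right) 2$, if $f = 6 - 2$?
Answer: $0$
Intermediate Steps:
$f = 4$
$K{\left(H,h \right)} = -4 + h$ ($K{\left(H,h \right)} = \left(-4 + H + h\right) - H = -4 + h$)
$K{\left(0 - 1,3 \right)} \left(f - 4\right) 2 = \left(-4 + 3\right) \left(4 - 4\right) 2 = - (4 + \left(-5 + 1\right)) 2 = - (4 - 4) 2 = \left(-1\right) 0 \cdot 2 = 0 \cdot 2 = 0$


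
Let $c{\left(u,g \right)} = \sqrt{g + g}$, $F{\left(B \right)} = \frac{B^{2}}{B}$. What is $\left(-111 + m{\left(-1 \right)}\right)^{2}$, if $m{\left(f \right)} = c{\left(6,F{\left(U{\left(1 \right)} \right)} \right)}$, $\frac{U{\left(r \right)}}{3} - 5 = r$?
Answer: $11025$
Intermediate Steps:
$U{\left(r \right)} = 15 + 3 r$
$F{\left(B \right)} = B$
$c{\left(u,g \right)} = \sqrt{2} \sqrt{g}$ ($c{\left(u,g \right)} = \sqrt{2 g} = \sqrt{2} \sqrt{g}$)
$m{\left(f \right)} = 6$ ($m{\left(f \right)} = \sqrt{2} \sqrt{15 + 3 \cdot 1} = \sqrt{2} \sqrt{15 + 3} = \sqrt{2} \sqrt{18} = \sqrt{2} \cdot 3 \sqrt{2} = 6$)
$\left(-111 + m{\left(-1 \right)}\right)^{2} = \left(-111 + 6\right)^{2} = \left(-105\right)^{2} = 11025$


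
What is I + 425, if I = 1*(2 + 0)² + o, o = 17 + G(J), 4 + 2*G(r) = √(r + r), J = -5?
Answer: 444 + I*√10/2 ≈ 444.0 + 1.5811*I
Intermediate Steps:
G(r) = -2 + √2*√r/2 (G(r) = -2 + √(r + r)/2 = -2 + √(2*r)/2 = -2 + (√2*√r)/2 = -2 + √2*√r/2)
o = 15 + I*√10/2 (o = 17 + (-2 + √2*√(-5)/2) = 17 + (-2 + √2*(I*√5)/2) = 17 + (-2 + I*√10/2) = 15 + I*√10/2 ≈ 15.0 + 1.5811*I)
I = 19 + I*√10/2 (I = 1*(2 + 0)² + (15 + I*√10/2) = 1*2² + (15 + I*√10/2) = 1*4 + (15 + I*√10/2) = 4 + (15 + I*√10/2) = 19 + I*√10/2 ≈ 19.0 + 1.5811*I)
I + 425 = (19 + I*√10/2) + 425 = 444 + I*√10/2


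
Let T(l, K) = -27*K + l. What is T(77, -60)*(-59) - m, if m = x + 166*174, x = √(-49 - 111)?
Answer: -129007 - 4*I*√10 ≈ -1.2901e+5 - 12.649*I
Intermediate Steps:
T(l, K) = l - 27*K
x = 4*I*√10 (x = √(-160) = 4*I*√10 ≈ 12.649*I)
m = 28884 + 4*I*√10 (m = 4*I*√10 + 166*174 = 4*I*√10 + 28884 = 28884 + 4*I*√10 ≈ 28884.0 + 12.649*I)
T(77, -60)*(-59) - m = (77 - 27*(-60))*(-59) - (28884 + 4*I*√10) = (77 + 1620)*(-59) + (-28884 - 4*I*√10) = 1697*(-59) + (-28884 - 4*I*√10) = -100123 + (-28884 - 4*I*√10) = -129007 - 4*I*√10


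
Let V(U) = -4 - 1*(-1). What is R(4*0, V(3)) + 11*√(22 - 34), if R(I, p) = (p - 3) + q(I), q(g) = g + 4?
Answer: -2 + 22*I*√3 ≈ -2.0 + 38.105*I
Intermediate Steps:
q(g) = 4 + g
V(U) = -3 (V(U) = -4 + 1 = -3)
R(I, p) = 1 + I + p (R(I, p) = (p - 3) + (4 + I) = (-3 + p) + (4 + I) = 1 + I + p)
R(4*0, V(3)) + 11*√(22 - 34) = (1 + 4*0 - 3) + 11*√(22 - 34) = (1 + 0 - 3) + 11*√(-12) = -2 + 11*(2*I*√3) = -2 + 22*I*√3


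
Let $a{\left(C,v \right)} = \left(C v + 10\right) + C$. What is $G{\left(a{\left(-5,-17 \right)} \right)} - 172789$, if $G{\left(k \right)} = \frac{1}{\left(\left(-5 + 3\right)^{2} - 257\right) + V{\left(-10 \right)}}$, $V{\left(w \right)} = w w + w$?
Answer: $- \frac{28164608}{163} \approx -1.7279 \cdot 10^{5}$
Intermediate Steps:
$V{\left(w \right)} = w + w^{2}$ ($V{\left(w \right)} = w^{2} + w = w + w^{2}$)
$a{\left(C,v \right)} = 10 + C + C v$ ($a{\left(C,v \right)} = \left(10 + C v\right) + C = 10 + C + C v$)
$G{\left(k \right)} = - \frac{1}{163}$ ($G{\left(k \right)} = \frac{1}{\left(\left(-5 + 3\right)^{2} - 257\right) - 10 \left(1 - 10\right)} = \frac{1}{\left(\left(-2\right)^{2} - 257\right) - -90} = \frac{1}{\left(4 - 257\right) + 90} = \frac{1}{-253 + 90} = \frac{1}{-163} = - \frac{1}{163}$)
$G{\left(a{\left(-5,-17 \right)} \right)} - 172789 = - \frac{1}{163} - 172789 = - \frac{28164608}{163}$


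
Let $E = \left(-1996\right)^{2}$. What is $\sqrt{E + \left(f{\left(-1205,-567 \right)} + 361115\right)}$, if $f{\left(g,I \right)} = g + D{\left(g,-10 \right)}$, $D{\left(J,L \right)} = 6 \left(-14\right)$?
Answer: $\sqrt{4343842} \approx 2084.2$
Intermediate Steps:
$E = 3984016$
$D{\left(J,L \right)} = -84$
$f{\left(g,I \right)} = -84 + g$ ($f{\left(g,I \right)} = g - 84 = -84 + g$)
$\sqrt{E + \left(f{\left(-1205,-567 \right)} + 361115\right)} = \sqrt{3984016 + \left(\left(-84 - 1205\right) + 361115\right)} = \sqrt{3984016 + \left(-1289 + 361115\right)} = \sqrt{3984016 + 359826} = \sqrt{4343842}$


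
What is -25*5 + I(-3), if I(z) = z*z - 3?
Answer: -119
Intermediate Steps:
I(z) = -3 + z² (I(z) = z² - 3 = -3 + z²)
-25*5 + I(-3) = -25*5 + (-3 + (-3)²) = -125 + (-3 + 9) = -125 + 6 = -119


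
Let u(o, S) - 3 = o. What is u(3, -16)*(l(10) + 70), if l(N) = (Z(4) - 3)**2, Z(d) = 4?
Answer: 426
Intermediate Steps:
u(o, S) = 3 + o
l(N) = 1 (l(N) = (4 - 3)**2 = 1**2 = 1)
u(3, -16)*(l(10) + 70) = (3 + 3)*(1 + 70) = 6*71 = 426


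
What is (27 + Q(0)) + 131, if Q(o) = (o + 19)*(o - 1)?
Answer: 139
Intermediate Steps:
Q(o) = (-1 + o)*(19 + o) (Q(o) = (19 + o)*(-1 + o) = (-1 + o)*(19 + o))
(27 + Q(0)) + 131 = (27 + (-19 + 0² + 18*0)) + 131 = (27 + (-19 + 0 + 0)) + 131 = (27 - 19) + 131 = 8 + 131 = 139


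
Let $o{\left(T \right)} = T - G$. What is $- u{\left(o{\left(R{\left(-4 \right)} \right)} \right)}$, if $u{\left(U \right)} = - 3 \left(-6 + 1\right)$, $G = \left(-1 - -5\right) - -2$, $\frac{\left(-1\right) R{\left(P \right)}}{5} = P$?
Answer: $-15$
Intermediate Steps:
$R{\left(P \right)} = - 5 P$
$G = 6$ ($G = \left(-1 + 5\right) + 2 = 4 + 2 = 6$)
$o{\left(T \right)} = -6 + T$ ($o{\left(T \right)} = T - 6 = -6 + T$)
$u{\left(U \right)} = 15$ ($u{\left(U \right)} = \left(-3\right) \left(-5\right) = 15$)
$- u{\left(o{\left(R{\left(-4 \right)} \right)} \right)} = \left(-1\right) 15 = -15$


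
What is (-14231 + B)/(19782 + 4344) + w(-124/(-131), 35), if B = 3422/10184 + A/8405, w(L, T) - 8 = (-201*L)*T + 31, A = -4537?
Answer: -298513289702670413/45088052506520 ≈ -6620.7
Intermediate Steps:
w(L, T) = 39 - 201*L*T (w(L, T) = 8 + ((-201*L)*T + 31) = 8 + (-201*L*T + 31) = 8 + (31 - 201*L*T) = 39 - 201*L*T)
B = -8721449/42798260 (B = 3422/10184 - 4537/8405 = 3422*(1/10184) - 4537*1/8405 = 1711/5092 - 4537/8405 = -8721449/42798260 ≈ -0.20378)
(-14231 + B)/(19782 + 4344) + w(-124/(-131), 35) = (-14231 - 8721449/42798260)/(19782 + 4344) + (39 - 201*(-124/(-131))*35) = -609070759509/42798260/24126 + (39 - 201*(-124*(-1/131))*35) = -609070759509/42798260*1/24126 + (39 - 201*124/131*35) = -203023586503/344183606920 + (39 - 872340/131) = -203023586503/344183606920 - 867231/131 = -298513289702670413/45088052506520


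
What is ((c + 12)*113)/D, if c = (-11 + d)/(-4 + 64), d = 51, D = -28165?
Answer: -4294/84495 ≈ -0.050820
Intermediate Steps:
c = 2/3 (c = (-11 + 51)/(-4 + 64) = 40/60 = 40*(1/60) = 2/3 ≈ 0.66667)
((c + 12)*113)/D = ((2/3 + 12)*113)/(-28165) = ((38/3)*113)*(-1/28165) = (4294/3)*(-1/28165) = -4294/84495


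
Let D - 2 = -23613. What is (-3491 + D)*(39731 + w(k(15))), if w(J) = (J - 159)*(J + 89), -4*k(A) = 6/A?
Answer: -34672957251/50 ≈ -6.9346e+8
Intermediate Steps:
k(A) = -3/(2*A)
D = -23611 (D = 2 - 23613 = -23611)
w(J) = (-159 + J)*(89 + J)
(-3491 + D)*(39731 + w(k(15))) = (-3491 - 23611)*(39731 + (-14151 + (-3/2/15)**2 - (-105)/15)) = -27102*(39731 + (-14151 + (-3/2*1/15)**2 - (-105)/15)) = -27102*(39731 + (-14151 + (-1/10)**2 - 70*(-1/10))) = -27102*(39731 + (-14151 + 1/100 + 7)) = -27102*(39731 - 1414399/100) = -27102*2558701/100 = -34672957251/50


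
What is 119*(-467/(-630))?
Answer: 7939/90 ≈ 88.211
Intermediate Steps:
119*(-467/(-630)) = 119*(-467*(-1/630)) = 119*(467/630) = 7939/90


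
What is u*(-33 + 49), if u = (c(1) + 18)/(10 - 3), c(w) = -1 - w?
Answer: 256/7 ≈ 36.571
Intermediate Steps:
u = 16/7 (u = ((-1 - 1*1) + 18)/(10 - 3) = ((-1 - 1) + 18)/7 = (-2 + 18)*(⅐) = 16*(⅐) = 16/7 ≈ 2.2857)
u*(-33 + 49) = 16*(-33 + 49)/7 = (16/7)*16 = 256/7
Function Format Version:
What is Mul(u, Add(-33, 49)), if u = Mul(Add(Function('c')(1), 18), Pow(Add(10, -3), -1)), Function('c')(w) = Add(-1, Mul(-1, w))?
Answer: Rational(256, 7) ≈ 36.571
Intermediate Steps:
u = Rational(16, 7) (u = Mul(Add(Add(-1, Mul(-1, 1)), 18), Pow(Add(10, -3), -1)) = Mul(Add(Add(-1, -1), 18), Pow(7, -1)) = Mul(Add(-2, 18), Rational(1, 7)) = Mul(16, Rational(1, 7)) = Rational(16, 7) ≈ 2.2857)
Mul(u, Add(-33, 49)) = Mul(Rational(16, 7), Add(-33, 49)) = Mul(Rational(16, 7), 16) = Rational(256, 7)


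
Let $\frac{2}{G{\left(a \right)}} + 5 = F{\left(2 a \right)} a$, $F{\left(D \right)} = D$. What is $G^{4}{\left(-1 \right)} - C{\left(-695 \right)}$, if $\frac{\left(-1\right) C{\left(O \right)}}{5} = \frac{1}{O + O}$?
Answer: $\frac{4367}{22518} \approx 0.19393$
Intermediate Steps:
$C{\left(O \right)} = - \frac{5}{2 O}$ ($C{\left(O \right)} = - \frac{5}{O + O} = - \frac{5}{2 O}$)
$G{\left(a \right)} = \frac{2}{-5 + 2 a^{2}}$ ($G{\left(a \right)} = \frac{2}{-5 + 2 a a} = \frac{2}{-5 + 2 a^{2}}$)
$G^{4}{\left(-1 \right)} - C{\left(-695 \right)} = \left(\frac{2}{-5 + 2 \left(-1\right)^{2}}\right)^{4} - - \frac{5}{2 \left(-695\right)} = \left(\frac{2}{-5 + 2 \cdot 1}\right)^{4} - \left(- \frac{5}{2}\right) \left(- \frac{1}{695}\right) = \left(\frac{2}{-5 + 2}\right)^{4} - \frac{1}{278} = \left(\frac{2}{-3}\right)^{4} - \frac{1}{278} = \left(2 \left(- \frac{1}{3}\right)\right)^{4} - \frac{1}{278} = \left(- \frac{2}{3}\right)^{4} - \frac{1}{278} = \frac{16}{81} - \frac{1}{278} = \frac{4367}{22518}$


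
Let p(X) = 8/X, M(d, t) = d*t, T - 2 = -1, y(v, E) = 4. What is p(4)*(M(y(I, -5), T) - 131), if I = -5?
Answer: -254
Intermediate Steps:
T = 1 (T = 2 - 1 = 1)
p(4)*(M(y(I, -5), T) - 131) = (8/4)*(4*1 - 131) = (8*(¼))*(4 - 131) = 2*(-127) = -254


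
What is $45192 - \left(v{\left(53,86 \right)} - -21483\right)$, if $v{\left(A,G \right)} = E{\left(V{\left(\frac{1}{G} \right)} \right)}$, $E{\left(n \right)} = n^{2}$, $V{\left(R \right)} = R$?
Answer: $\frac{175351763}{7396} \approx 23709.0$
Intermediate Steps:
$v{\left(A,G \right)} = \frac{1}{G^{2}}$ ($v{\left(A,G \right)} = \left(\frac{1}{G}\right)^{2} = \frac{1}{G^{2}}$)
$45192 - \left(v{\left(53,86 \right)} - -21483\right) = 45192 - \left(\frac{1}{7396} - -21483\right) = 45192 - \left(\frac{1}{7396} + 21483\right) = 45192 - \frac{158888269}{7396} = \frac{175351763}{7396}$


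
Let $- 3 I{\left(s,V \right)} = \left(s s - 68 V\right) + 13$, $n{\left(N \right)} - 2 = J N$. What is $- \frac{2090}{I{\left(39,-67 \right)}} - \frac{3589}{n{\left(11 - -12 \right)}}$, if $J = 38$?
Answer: $- \frac{545483}{177828} \approx -3.0675$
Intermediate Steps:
$n{\left(N \right)} = 2 + 38 N$
$I{\left(s,V \right)} = - \frac{13}{3} - \frac{s^{2}}{3} + \frac{68 V}{3}$ ($I{\left(s,V \right)} = - \frac{\left(s s - 68 V\right) + 13}{3} = - \frac{\left(s^{2} - 68 V\right) + 13}{3} = - \frac{13 + s^{2} - 68 V}{3} = - \frac{13}{3} - \frac{s^{2}}{3} + \frac{68 V}{3}$)
$- \frac{2090}{I{\left(39,-67 \right)}} - \frac{3589}{n{\left(11 - -12 \right)}} = - \frac{2090}{- \frac{13}{3} - \frac{39^{2}}{3} + \frac{68}{3} \left(-67\right)} - \frac{3589}{2 + 38 \left(11 - -12\right)} = - \frac{2090}{- \frac{13}{3} - 507 - \frac{4556}{3}} - \frac{3589}{2 + 38 \left(11 + 12\right)} = - \frac{2090}{- \frac{13}{3} - 507 - \frac{4556}{3}} - \frac{3589}{2 + 38 \cdot 23} = - \frac{2090}{-2030} - \frac{3589}{2 + 874} = \left(-2090\right) \left(- \frac{1}{2030}\right) - \frac{3589}{876} = \frac{209}{203} - \frac{3589}{876} = - \frac{545483}{177828}$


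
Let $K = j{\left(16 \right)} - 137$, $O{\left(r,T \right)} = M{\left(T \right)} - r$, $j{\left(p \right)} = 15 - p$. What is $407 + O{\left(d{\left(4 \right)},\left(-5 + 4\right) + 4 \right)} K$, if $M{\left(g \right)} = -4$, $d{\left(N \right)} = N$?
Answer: $1511$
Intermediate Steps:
$O{\left(r,T \right)} = -4 - r$
$K = -138$ ($K = \left(15 - 16\right) - 137 = -1 - 137 = -138$)
$407 + O{\left(d{\left(4 \right)},\left(-5 + 4\right) + 4 \right)} K = 407 + \left(-4 - 4\right) \left(-138\right) = 407 - -1104 = 407 + 1104 = 1511$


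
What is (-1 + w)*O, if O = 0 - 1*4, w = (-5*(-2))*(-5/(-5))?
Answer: -36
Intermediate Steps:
w = 10 (w = 10*(-5*(-1/5)) = 10*1 = 10)
O = -4 (O = 0 - 4 = -4)
(-1 + w)*O = (-1 + 10)*(-4) = 9*(-4) = -36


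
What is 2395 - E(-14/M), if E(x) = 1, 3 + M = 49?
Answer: 2394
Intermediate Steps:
M = 46 (M = -3 + 49 = 46)
2395 - E(-14/M) = 2395 - 1*1 = 2395 - 1 = 2394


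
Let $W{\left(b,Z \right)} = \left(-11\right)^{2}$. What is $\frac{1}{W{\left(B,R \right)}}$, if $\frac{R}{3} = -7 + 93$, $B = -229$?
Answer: $\frac{1}{121} \approx 0.0082645$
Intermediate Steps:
$R = 258$ ($R = 3 \left(-7 + 93\right) = 3 \cdot 86 = 258$)
$W{\left(b,Z \right)} = 121$
$\frac{1}{W{\left(B,R \right)}} = \frac{1}{121}$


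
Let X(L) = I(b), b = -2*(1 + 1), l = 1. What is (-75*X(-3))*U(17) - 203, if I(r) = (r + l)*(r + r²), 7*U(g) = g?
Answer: 44479/7 ≈ 6354.1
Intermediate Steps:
U(g) = g/7
b = -4 (b = -2*2 = -4)
I(r) = (1 + r)*(r + r²) (I(r) = (r + 1)*(r + r²) = (1 + r)*(r + r²))
X(L) = -36 (X(L) = -4*(1 + (-4)² + 2*(-4)) = -4*(1 + 16 - 8) = -4*9 = -36)
(-75*X(-3))*U(17) - 203 = (-75*(-36))*((⅐)*17) - 203 = 2700*(17/7) - 203 = 45900/7 - 203 = 44479/7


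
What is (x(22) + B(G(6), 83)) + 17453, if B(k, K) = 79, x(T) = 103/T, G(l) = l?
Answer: 385807/22 ≈ 17537.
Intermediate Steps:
(x(22) + B(G(6), 83)) + 17453 = (103/22 + 79) + 17453 = 1841/22 + 17453 = 385807/22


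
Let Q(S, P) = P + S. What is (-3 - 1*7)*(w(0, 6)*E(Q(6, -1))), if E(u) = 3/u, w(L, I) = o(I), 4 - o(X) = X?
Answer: 12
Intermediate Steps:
o(X) = 4 - X
w(L, I) = 4 - I
(-3 - 1*7)*(w(0, 6)*E(Q(6, -1))) = (-3 - 1*7)*((4 - 1*6)*(3/(-1 + 6))) = (-3 - 7)*((4 - 6)*(3/5)) = -(-20)*3*(⅕) = -(-20)*3/5 = -10*(-6/5) = 12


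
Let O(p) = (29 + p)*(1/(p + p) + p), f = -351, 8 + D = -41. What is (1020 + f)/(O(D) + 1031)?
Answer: 32781/98549 ≈ 0.33264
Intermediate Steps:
D = -49 (D = -8 - 41 = -49)
O(p) = (29 + p)*(p + 1/(2*p)) (O(p) = (29 + p)*(1/(2*p) + p) = (29 + p)*(p + 1/(2*p)))
(1020 + f)/(O(D) + 1031) = (1020 - 351)/((½ + (-49)² + 29*(-49) + (29/2)/(-49)) + 1031) = 669/((½ + 2401 - 1421 + (29/2)*(-1/49)) + 1031) = 669/((½ + 2401 - 1421 - 29/98) + 1031) = 669/(48030/49 + 1031) = 669/(98549/49) = 669*(49/98549) = 32781/98549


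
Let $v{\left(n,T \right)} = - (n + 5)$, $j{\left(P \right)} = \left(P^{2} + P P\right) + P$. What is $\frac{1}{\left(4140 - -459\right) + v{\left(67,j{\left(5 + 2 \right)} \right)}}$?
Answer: $\frac{1}{4527} \approx 0.0002209$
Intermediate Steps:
$j{\left(P \right)} = P + 2 P^{2}$ ($j{\left(P \right)} = \left(P^{2} + P^{2}\right) + P = 2 P^{2} + P = P + 2 P^{2}$)
$v{\left(n,T \right)} = -5 - n$ ($v{\left(n,T \right)} = - (5 + n) = -5 - n$)
$\frac{1}{\left(4140 - -459\right) + v{\left(67,j{\left(5 + 2 \right)} \right)}} = \frac{1}{\left(4140 - -459\right) - 72} = \frac{1}{\left(4140 + 459\right) - 72} = \frac{1}{4599 - 72} = \frac{1}{4527}$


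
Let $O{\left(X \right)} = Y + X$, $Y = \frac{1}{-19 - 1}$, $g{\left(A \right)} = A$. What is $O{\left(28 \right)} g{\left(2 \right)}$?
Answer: $\frac{559}{10} \approx 55.9$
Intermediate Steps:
$Y = - \frac{1}{20}$ ($Y = \frac{1}{-20} = - \frac{1}{20} \approx -0.05$)
$O{\left(X \right)} = - \frac{1}{20} + X$
$O{\left(28 \right)} g{\left(2 \right)} = \left(- \frac{1}{20} + 28\right) 2 = \frac{559}{20} \cdot 2 = \frac{559}{10}$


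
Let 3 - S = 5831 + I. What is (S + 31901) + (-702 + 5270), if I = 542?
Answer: 30099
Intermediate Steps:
S = -6370 (S = 3 - (5831 + 542) = 3 - 1*6373 = 3 - 6373 = -6370)
(S + 31901) + (-702 + 5270) = (-6370 + 31901) + (-702 + 5270) = 25531 + 4568 = 30099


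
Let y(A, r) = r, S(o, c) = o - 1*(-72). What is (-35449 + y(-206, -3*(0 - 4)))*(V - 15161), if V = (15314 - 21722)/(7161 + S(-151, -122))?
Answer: 1902552464285/3541 ≈ 5.3729e+8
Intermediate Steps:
S(o, c) = 72 + o (S(o, c) = o + 72 = 72 + o)
V = -3204/3541 (V = (15314 - 21722)/(7161 + (72 - 151)) = -6408/(7161 - 79) = -6408/7082 = -6408*1/7082 = -3204/3541 ≈ -0.90483)
(-35449 + y(-206, -3*(0 - 4)))*(V - 15161) = (-35449 - 3*(0 - 4))*(-3204/3541 - 15161) = (-35449 - 3*(-4))*(-53688305/3541) = (-35449 + 12)*(-53688305/3541) = -35437*(-53688305/3541) = 1902552464285/3541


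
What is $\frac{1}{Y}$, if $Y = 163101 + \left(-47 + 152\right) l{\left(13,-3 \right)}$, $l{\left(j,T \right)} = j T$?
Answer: $\frac{1}{159006} \approx 6.2891 \cdot 10^{-6}$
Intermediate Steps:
$l{\left(j,T \right)} = T j$
$Y = 159006$ ($Y = 163101 + \left(-47 + 152\right) \left(\left(-3\right) 13\right) = 163101 + 105 \left(-39\right) = 163101 - 4095 = 159006$)
$\frac{1}{Y} = \frac{1}{159006}$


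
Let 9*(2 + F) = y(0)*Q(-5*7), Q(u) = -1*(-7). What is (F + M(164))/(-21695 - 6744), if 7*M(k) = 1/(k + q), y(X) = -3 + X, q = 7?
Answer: 5186/34041483 ≈ 0.00015234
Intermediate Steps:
M(k) = 1/(7*(7 + k)) (M(k) = 1/(7*(k + 7)) = 1/(7*(7 + k)))
Q(u) = 7
F = -13/3 (F = -2 + ((-3 + 0)*7)/9 = -2 + (-3*7)/9 = -2 + (⅑)*(-21) = -2 - 7/3 = -13/3 ≈ -4.3333)
(F + M(164))/(-21695 - 6744) = (-13/3 + 1/(7*(7 + 164)))/(-21695 - 6744) = (-13/3 + (⅐)/171)/(-28439) = (-13/3 + (⅐)*(1/171))*(-1/28439) = (-13/3 + 1/1197)*(-1/28439) = -5186/1197*(-1/28439) = 5186/34041483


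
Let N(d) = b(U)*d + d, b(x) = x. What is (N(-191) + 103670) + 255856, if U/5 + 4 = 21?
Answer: 343100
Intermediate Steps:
U = 85 (U = -20 + 5*21 = -20 + 105 = 85)
N(d) = 86*d (N(d) = 85*d + d = 86*d)
(N(-191) + 103670) + 255856 = (86*(-191) + 103670) + 255856 = (-16426 + 103670) + 255856 = 87244 + 255856 = 343100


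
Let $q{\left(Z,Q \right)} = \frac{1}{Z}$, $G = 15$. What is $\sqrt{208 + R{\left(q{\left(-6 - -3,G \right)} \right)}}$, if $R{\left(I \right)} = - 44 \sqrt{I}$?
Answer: $\frac{2 \sqrt{468 - 33 i \sqrt{3}}}{3} \approx 14.449 - 0.87907 i$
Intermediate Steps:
$\sqrt{208 + R{\left(q{\left(-6 - -3,G \right)} \right)}} = \sqrt{208 - 44 \sqrt{\frac{1}{-6 - -3}}} = \sqrt{208 - 44 \sqrt{\frac{1}{-6 + 3}}} = \sqrt{208 - 44 \sqrt{\frac{1}{-3}}} = \sqrt{208 - 44 \sqrt{- \frac{1}{3}}} = \sqrt{208 - 44 \frac{i \sqrt{3}}{3}} = \sqrt{208 - \frac{44 i \sqrt{3}}{3}}$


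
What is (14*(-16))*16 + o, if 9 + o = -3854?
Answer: -7447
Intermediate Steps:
o = -3863 (o = -9 - 3854 = -3863)
(14*(-16))*16 + o = (14*(-16))*16 - 3863 = -224*16 - 3863 = -3584 - 3863 = -7447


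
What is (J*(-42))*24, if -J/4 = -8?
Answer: -32256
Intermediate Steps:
J = 32 (J = -4*(-8) = 32)
(J*(-42))*24 = (32*(-42))*24 = -1344*24 = -32256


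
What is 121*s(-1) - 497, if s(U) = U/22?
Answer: -1005/2 ≈ -502.50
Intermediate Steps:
s(U) = U/22 (s(U) = U*(1/22) = U/22)
121*s(-1) - 497 = 121*((1/22)*(-1)) - 497 = 121*(-1/22) - 497 = -11/2 - 497 = -1005/2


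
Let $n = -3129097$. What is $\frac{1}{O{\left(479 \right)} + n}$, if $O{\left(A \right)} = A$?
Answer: $- \frac{1}{3128618} \approx -3.1963 \cdot 10^{-7}$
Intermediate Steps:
$\frac{1}{O{\left(479 \right)} + n} = \frac{1}{479 - 3129097} = \frac{1}{-3128618} = - \frac{1}{3128618}$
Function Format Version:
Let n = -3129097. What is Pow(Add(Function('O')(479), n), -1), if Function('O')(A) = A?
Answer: Rational(-1, 3128618) ≈ -3.1963e-7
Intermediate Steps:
Pow(Add(Function('O')(479), n), -1) = Pow(Add(479, -3129097), -1) = Pow(-3128618, -1) = Rational(-1, 3128618)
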